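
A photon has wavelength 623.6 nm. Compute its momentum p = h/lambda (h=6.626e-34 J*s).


p = h / lambda
= 6.626e-34 / (623.6e-9)
= 6.626e-34 / 6.2360e-07
= 1.0625e-27 kg*m/s

1.0625e-27


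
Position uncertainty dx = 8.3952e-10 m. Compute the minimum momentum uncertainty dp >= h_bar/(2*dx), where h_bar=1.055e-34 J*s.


dp = h_bar / (2 * dx)
= 1.055e-34 / (2 * 8.3952e-10)
= 1.055e-34 / 1.6790e-09
= 6.2834e-26 kg*m/s

6.2834e-26


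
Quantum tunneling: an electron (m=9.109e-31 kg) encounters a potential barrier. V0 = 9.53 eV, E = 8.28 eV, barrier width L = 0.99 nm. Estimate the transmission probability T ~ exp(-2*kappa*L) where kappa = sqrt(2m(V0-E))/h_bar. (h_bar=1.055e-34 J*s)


V0 - E = 1.25 eV = 2.0025e-19 J
kappa = sqrt(2 * m * (V0-E)) / h_bar
= sqrt(2 * 9.109e-31 * 2.0025e-19) / 1.055e-34
= 5.7251e+09 /m
2*kappa*L = 2 * 5.7251e+09 * 0.99e-9
= 11.3357
T = exp(-11.3357) = 1.193869e-05

1.193869e-05


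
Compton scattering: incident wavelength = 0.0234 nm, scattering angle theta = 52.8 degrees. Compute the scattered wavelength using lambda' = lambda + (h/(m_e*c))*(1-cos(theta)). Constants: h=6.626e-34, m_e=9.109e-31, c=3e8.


Compton wavelength: h/(m_e*c) = 2.4247e-12 m
d_lambda = 2.4247e-12 * (1 - cos(52.8 deg))
= 2.4247e-12 * 0.395401
= 9.5873e-13 m = 0.000959 nm
lambda' = 0.0234 + 0.000959
= 0.024359 nm

0.024359


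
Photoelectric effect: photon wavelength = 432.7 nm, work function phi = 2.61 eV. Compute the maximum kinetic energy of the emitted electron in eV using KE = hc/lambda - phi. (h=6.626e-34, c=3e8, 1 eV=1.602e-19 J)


E_photon = hc / lambda
= (6.626e-34)(3e8) / (432.7e-9)
= 4.5939e-19 J
= 2.8676 eV
KE = E_photon - phi
= 2.8676 - 2.61
= 0.2576 eV

0.2576


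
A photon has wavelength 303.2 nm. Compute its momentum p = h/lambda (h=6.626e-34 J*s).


p = h / lambda
= 6.626e-34 / (303.2e-9)
= 6.626e-34 / 3.0320e-07
= 2.1854e-27 kg*m/s

2.1854e-27


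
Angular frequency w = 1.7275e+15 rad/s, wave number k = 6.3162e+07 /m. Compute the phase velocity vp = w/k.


vp = w / k
= 1.7275e+15 / 6.3162e+07
= 2.7350e+07 m/s

2.7350e+07


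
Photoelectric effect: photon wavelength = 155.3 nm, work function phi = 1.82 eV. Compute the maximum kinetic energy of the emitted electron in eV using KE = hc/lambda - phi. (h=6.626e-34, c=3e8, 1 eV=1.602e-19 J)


E_photon = hc / lambda
= (6.626e-34)(3e8) / (155.3e-9)
= 1.2800e-18 J
= 7.9899 eV
KE = E_photon - phi
= 7.9899 - 1.82
= 6.1699 eV

6.1699


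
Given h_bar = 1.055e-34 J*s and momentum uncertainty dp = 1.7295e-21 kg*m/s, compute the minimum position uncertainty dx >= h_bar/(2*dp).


dx = h_bar / (2 * dp)
= 1.055e-34 / (2 * 1.7295e-21)
= 1.055e-34 / 3.4590e-21
= 3.0500e-14 m

3.0500e-14


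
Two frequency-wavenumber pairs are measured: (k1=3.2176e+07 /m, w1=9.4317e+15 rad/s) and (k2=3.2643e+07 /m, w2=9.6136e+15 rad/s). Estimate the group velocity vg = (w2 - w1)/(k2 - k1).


vg = (w2 - w1) / (k2 - k1)
= (9.6136e+15 - 9.4317e+15) / (3.2643e+07 - 3.2176e+07)
= 1.8190e+14 / 4.6700e+05
= 3.8951e+08 m/s

3.8951e+08


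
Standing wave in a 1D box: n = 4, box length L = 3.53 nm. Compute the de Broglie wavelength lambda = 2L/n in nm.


lambda = 2L / n
= 2 * 3.53 / 4
= 7.06 / 4
= 1.765 nm

1.765


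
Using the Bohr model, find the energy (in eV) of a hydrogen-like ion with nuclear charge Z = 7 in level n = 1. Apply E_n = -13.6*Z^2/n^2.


E_n = -13.6 * Z^2 / n^2
= -13.6 * 7^2 / 1^2
= -13.6 * 49 / 1
= -666.4 eV

-666.4


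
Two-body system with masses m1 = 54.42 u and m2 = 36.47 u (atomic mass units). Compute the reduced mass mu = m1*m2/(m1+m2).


mu = m1 * m2 / (m1 + m2)
= 54.42 * 36.47 / (54.42 + 36.47)
= 1984.6974 / 90.89
= 21.8363 u

21.8363


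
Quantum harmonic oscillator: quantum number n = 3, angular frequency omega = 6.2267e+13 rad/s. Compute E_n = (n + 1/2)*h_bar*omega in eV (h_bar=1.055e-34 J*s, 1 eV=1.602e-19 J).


E = (n + 1/2) * h_bar * omega
= (3 + 0.5) * 1.055e-34 * 6.2267e+13
= 3.5 * 6.5692e-21
= 2.2992e-20 J
= 0.1435 eV

0.1435


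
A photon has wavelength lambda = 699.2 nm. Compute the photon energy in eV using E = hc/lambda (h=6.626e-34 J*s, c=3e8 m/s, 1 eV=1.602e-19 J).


E = hc / lambda
= (6.626e-34)(3e8) / (699.2e-9)
= 1.9878e-25 / 6.9920e-07
= 2.8430e-19 J
Converting to eV: 2.8430e-19 / 1.602e-19
= 1.7746 eV

1.7746


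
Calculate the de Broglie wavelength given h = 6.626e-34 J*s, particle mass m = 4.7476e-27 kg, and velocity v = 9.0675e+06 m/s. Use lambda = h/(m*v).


lambda = h / (m * v)
= 6.626e-34 / (4.7476e-27 * 9.0675e+06)
= 6.626e-34 / 4.3049e-20
= 1.5392e-14 m

1.5392e-14


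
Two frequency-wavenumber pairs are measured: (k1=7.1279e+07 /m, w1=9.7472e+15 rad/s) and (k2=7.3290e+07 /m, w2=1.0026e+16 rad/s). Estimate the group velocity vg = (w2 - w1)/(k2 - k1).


vg = (w2 - w1) / (k2 - k1)
= (1.0026e+16 - 9.7472e+15) / (7.3290e+07 - 7.1279e+07)
= 2.7880e+14 / 2.0110e+06
= 1.3864e+08 m/s

1.3864e+08


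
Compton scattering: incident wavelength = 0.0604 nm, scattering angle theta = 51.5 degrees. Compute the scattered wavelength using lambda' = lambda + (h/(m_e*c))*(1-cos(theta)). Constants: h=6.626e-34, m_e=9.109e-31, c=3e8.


Compton wavelength: h/(m_e*c) = 2.4247e-12 m
d_lambda = 2.4247e-12 * (1 - cos(51.5 deg))
= 2.4247e-12 * 0.377485
= 9.1529e-13 m = 0.000915 nm
lambda' = 0.0604 + 0.000915
= 0.061315 nm

0.061315


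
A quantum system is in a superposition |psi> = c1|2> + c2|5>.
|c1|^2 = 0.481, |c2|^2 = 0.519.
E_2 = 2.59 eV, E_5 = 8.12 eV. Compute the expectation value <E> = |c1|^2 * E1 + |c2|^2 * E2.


<E> = |c1|^2 * E1 + |c2|^2 * E2
= 0.481 * 2.59 + 0.519 * 8.12
= 1.2458 + 4.2143
= 5.4601 eV

5.4601


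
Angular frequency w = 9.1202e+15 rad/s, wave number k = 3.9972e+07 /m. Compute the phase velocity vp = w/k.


vp = w / k
= 9.1202e+15 / 3.9972e+07
= 2.2816e+08 m/s

2.2816e+08


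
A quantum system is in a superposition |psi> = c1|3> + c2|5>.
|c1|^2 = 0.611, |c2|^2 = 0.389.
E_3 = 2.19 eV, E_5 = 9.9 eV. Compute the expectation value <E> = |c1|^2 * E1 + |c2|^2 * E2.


<E> = |c1|^2 * E1 + |c2|^2 * E2
= 0.611 * 2.19 + 0.389 * 9.9
= 1.3381 + 3.8511
= 5.1892 eV

5.1892


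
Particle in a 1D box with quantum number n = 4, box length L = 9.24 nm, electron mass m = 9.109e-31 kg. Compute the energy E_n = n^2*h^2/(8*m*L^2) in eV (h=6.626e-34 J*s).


E = n^2 * h^2 / (8 * m * L^2)
= 4^2 * (6.626e-34)^2 / (8 * 9.109e-31 * (9.24e-9)^2)
= 16 * 4.3904e-67 / (8 * 9.109e-31 * 8.5378e-17)
= 1.1291e-20 J
= 0.0705 eV

0.0705


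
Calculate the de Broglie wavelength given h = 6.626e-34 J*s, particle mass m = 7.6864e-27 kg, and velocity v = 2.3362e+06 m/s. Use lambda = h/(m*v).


lambda = h / (m * v)
= 6.626e-34 / (7.6864e-27 * 2.3362e+06)
= 6.626e-34 / 1.7957e-20
= 3.6899e-14 m

3.6899e-14


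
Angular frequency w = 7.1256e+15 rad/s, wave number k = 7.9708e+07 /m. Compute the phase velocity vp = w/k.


vp = w / k
= 7.1256e+15 / 7.9708e+07
= 8.9396e+07 m/s

8.9396e+07


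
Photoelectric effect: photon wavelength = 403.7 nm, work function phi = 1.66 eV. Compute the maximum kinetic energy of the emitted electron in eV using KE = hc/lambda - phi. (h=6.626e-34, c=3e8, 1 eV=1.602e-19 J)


E_photon = hc / lambda
= (6.626e-34)(3e8) / (403.7e-9)
= 4.9240e-19 J
= 3.0736 eV
KE = E_photon - phi
= 3.0736 - 1.66
= 1.4136 eV

1.4136


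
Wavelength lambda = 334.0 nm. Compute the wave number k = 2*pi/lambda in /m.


k = 2 * pi / lambda
= 6.2832 / (334.0e-9)
= 6.2832 / 3.3400e-07
= 1.8812e+07 /m

1.8812e+07


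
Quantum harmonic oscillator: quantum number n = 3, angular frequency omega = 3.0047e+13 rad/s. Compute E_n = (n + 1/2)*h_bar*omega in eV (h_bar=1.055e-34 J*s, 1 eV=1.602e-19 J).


E = (n + 1/2) * h_bar * omega
= (3 + 0.5) * 1.055e-34 * 3.0047e+13
= 3.5 * 3.1700e-21
= 1.1095e-20 J
= 0.0693 eV

0.0693


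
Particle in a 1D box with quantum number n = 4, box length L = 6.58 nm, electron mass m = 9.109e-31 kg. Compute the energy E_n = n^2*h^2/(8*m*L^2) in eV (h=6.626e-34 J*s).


E = n^2 * h^2 / (8 * m * L^2)
= 4^2 * (6.626e-34)^2 / (8 * 9.109e-31 * (6.58e-9)^2)
= 16 * 4.3904e-67 / (8 * 9.109e-31 * 4.3296e-17)
= 2.2264e-20 J
= 0.139 eV

0.139


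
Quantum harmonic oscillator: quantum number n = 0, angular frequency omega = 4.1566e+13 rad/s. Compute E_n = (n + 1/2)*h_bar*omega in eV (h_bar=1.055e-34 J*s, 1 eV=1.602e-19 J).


E = (n + 1/2) * h_bar * omega
= (0 + 0.5) * 1.055e-34 * 4.1566e+13
= 0.5 * 4.3852e-21
= 2.1926e-21 J
= 0.0137 eV

0.0137


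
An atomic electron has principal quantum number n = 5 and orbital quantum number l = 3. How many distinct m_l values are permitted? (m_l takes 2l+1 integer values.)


m_l ranges from -l to +l in integer steps
So m_l goes from -3 to +3
Count = 2l + 1 = 2*3 + 1
= 7

7


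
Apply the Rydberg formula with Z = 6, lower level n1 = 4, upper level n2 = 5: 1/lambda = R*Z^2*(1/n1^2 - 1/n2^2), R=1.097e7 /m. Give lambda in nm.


1/lambda = R * Z^2 * (1/n1^2 - 1/n2^2)
= 1.097e7 * 6^2 * (1/4^2 - 1/5^2)
= 1.097e7 * 36 * (0.0625 - 0.04)
= 8.8857e+06 /m
lambda = 1 / 8.8857e+06
= 112.5404 nm

112.5404


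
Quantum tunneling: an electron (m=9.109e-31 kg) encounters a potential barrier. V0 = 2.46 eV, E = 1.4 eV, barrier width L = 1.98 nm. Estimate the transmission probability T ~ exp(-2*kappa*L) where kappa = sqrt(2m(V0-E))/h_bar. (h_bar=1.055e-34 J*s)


V0 - E = 1.06 eV = 1.6981e-19 J
kappa = sqrt(2 * m * (V0-E)) / h_bar
= sqrt(2 * 9.109e-31 * 1.6981e-19) / 1.055e-34
= 5.2721e+09 /m
2*kappa*L = 2 * 5.2721e+09 * 1.98e-9
= 20.8774
T = exp(-20.8774) = 8.571219e-10

8.571219e-10


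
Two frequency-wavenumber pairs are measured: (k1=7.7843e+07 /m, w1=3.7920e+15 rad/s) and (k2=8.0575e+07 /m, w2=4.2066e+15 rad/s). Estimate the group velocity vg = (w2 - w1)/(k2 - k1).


vg = (w2 - w1) / (k2 - k1)
= (4.2066e+15 - 3.7920e+15) / (8.0575e+07 - 7.7843e+07)
= 4.1460e+14 / 2.7320e+06
= 1.5176e+08 m/s

1.5176e+08


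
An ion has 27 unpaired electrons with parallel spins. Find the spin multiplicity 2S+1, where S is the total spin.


Total spin S = N * (1/2) = 27 * 0.5 = 13.5
Spin multiplicity = 2S + 1
= 2 * 13.5 + 1
= 28

28


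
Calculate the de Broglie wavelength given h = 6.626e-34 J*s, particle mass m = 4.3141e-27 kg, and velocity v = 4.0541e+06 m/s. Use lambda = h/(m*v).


lambda = h / (m * v)
= 6.626e-34 / (4.3141e-27 * 4.0541e+06)
= 6.626e-34 / 1.7490e-20
= 3.7885e-14 m

3.7885e-14


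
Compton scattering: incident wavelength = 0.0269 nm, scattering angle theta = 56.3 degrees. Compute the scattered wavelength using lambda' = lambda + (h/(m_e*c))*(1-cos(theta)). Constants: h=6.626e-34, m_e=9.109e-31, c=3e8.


Compton wavelength: h/(m_e*c) = 2.4247e-12 m
d_lambda = 2.4247e-12 * (1 - cos(56.3 deg))
= 2.4247e-12 * 0.445156
= 1.0794e-12 m = 0.001079 nm
lambda' = 0.0269 + 0.001079
= 0.027979 nm

0.027979


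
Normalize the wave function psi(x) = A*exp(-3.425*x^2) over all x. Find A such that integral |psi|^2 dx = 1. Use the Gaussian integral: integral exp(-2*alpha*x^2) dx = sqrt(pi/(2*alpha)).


integral |psi|^2 dx = A^2 * sqrt(pi/(2*alpha)) = 1
A^2 = sqrt(2*alpha/pi)
= sqrt(2 * 3.425 / pi)
= 1.476625
A = sqrt(1.476625)
= 1.2152

1.2152


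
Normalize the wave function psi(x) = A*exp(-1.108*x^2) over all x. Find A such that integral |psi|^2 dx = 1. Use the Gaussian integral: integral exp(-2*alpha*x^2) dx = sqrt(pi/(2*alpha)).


integral |psi|^2 dx = A^2 * sqrt(pi/(2*alpha)) = 1
A^2 = sqrt(2*alpha/pi)
= sqrt(2 * 1.108 / pi)
= 0.839866
A = sqrt(0.839866)
= 0.9164

0.9164


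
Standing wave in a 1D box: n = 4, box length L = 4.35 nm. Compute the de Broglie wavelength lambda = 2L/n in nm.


lambda = 2L / n
= 2 * 4.35 / 4
= 8.7 / 4
= 2.175 nm

2.175


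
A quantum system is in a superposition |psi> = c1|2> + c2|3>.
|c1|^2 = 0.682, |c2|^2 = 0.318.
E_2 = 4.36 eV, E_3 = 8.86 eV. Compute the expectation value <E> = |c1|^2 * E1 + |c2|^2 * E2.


<E> = |c1|^2 * E1 + |c2|^2 * E2
= 0.682 * 4.36 + 0.318 * 8.86
= 2.9735 + 2.8175
= 5.791 eV

5.791


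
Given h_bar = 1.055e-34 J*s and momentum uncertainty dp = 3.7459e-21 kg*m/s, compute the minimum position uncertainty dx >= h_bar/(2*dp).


dx = h_bar / (2 * dp)
= 1.055e-34 / (2 * 3.7459e-21)
= 1.055e-34 / 7.4918e-21
= 1.4082e-14 m

1.4082e-14


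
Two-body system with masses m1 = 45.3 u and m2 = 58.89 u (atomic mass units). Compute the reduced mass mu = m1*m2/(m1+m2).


mu = m1 * m2 / (m1 + m2)
= 45.3 * 58.89 / (45.3 + 58.89)
= 2667.717 / 104.19
= 25.6043 u

25.6043


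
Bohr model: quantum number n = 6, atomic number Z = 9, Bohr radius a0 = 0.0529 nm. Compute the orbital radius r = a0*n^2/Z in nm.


r = a0 * n^2 / Z
= 0.0529 * 6^2 / 9
= 0.0529 * 36 / 9
= 0.2116 nm

0.2116


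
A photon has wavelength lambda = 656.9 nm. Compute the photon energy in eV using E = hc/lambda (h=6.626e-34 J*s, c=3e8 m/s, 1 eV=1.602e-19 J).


E = hc / lambda
= (6.626e-34)(3e8) / (656.9e-9)
= 1.9878e-25 / 6.5690e-07
= 3.0260e-19 J
Converting to eV: 3.0260e-19 / 1.602e-19
= 1.8889 eV

1.8889


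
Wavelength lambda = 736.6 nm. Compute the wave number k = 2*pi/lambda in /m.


k = 2 * pi / lambda
= 6.2832 / (736.6e-9)
= 6.2832 / 7.3660e-07
= 8.5300e+06 /m

8.5300e+06


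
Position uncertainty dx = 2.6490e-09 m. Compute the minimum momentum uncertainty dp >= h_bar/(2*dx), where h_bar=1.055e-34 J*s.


dp = h_bar / (2 * dx)
= 1.055e-34 / (2 * 2.6490e-09)
= 1.055e-34 / 5.2980e-09
= 1.9913e-26 kg*m/s

1.9913e-26


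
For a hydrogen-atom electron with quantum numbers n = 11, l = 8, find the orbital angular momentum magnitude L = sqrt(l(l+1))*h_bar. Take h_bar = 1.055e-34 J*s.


L = sqrt(l*(l+1)) * h_bar
= sqrt(8 * 9) * 1.055e-34
= sqrt(72) * 1.055e-34
= 8.4853 * 1.055e-34
= 8.9520e-34 J*s

8.9520e-34


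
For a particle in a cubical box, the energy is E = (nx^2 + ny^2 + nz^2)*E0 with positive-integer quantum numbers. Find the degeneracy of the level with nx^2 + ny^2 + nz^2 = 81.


Enumerate all (nx, ny, nz) with nx^2 + ny^2 + nz^2 = 81:
(1,4,8)
(1,8,4)
(3,6,6)
(4,1,8)
(4,4,7)
(4,7,4)
(4,8,1)
(6,3,6)
(6,6,3)
(7,4,4)
(8,1,4)
(8,4,1)
Total degeneracy = 12

12


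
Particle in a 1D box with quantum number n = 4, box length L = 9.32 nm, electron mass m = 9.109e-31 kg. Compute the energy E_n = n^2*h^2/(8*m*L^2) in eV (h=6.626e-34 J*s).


E = n^2 * h^2 / (8 * m * L^2)
= 4^2 * (6.626e-34)^2 / (8 * 9.109e-31 * (9.32e-9)^2)
= 16 * 4.3904e-67 / (8 * 9.109e-31 * 8.6862e-17)
= 1.1098e-20 J
= 0.0693 eV

0.0693


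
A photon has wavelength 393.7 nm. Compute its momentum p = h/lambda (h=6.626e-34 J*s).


p = h / lambda
= 6.626e-34 / (393.7e-9)
= 6.626e-34 / 3.9370e-07
= 1.6830e-27 kg*m/s

1.6830e-27


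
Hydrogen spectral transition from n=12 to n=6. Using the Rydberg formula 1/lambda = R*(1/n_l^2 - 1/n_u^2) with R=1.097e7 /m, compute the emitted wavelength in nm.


1/lambda = R * (1/n_l^2 - 1/n_u^2)
= 1.097e7 * (1/6^2 - 1/12^2)
= 1.097e7 * (0.027778 - 0.006944)
= 1.097e7 * 0.020833
= 2.2854e+05 /m
lambda = 1 / 2.2854e+05 = 4375.5697 nm

4375.5697


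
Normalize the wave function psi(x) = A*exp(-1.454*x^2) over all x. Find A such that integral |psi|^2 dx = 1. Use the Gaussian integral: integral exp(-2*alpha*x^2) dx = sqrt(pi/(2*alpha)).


integral |psi|^2 dx = A^2 * sqrt(pi/(2*alpha)) = 1
A^2 = sqrt(2*alpha/pi)
= sqrt(2 * 1.454 / pi)
= 0.962105
A = sqrt(0.962105)
= 0.9809

0.9809


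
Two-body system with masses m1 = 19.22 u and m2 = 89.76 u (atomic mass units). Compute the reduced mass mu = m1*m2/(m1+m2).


mu = m1 * m2 / (m1 + m2)
= 19.22 * 89.76 / (19.22 + 89.76)
= 1725.1872 / 108.98
= 15.8303 u

15.8303


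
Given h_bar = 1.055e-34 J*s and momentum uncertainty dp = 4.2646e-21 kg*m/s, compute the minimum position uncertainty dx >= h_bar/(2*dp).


dx = h_bar / (2 * dp)
= 1.055e-34 / (2 * 4.2646e-21)
= 1.055e-34 / 8.5292e-21
= 1.2369e-14 m

1.2369e-14


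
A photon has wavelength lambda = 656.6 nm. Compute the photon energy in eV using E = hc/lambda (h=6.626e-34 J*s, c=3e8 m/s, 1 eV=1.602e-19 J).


E = hc / lambda
= (6.626e-34)(3e8) / (656.6e-9)
= 1.9878e-25 / 6.5660e-07
= 3.0274e-19 J
Converting to eV: 3.0274e-19 / 1.602e-19
= 1.8898 eV

1.8898


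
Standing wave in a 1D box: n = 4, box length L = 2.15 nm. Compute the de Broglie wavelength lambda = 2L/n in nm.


lambda = 2L / n
= 2 * 2.15 / 4
= 4.3 / 4
= 1.075 nm

1.075


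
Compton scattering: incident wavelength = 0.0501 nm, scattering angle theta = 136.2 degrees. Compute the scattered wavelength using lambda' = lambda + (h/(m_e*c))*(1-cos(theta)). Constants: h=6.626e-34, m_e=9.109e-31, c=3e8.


Compton wavelength: h/(m_e*c) = 2.4247e-12 m
d_lambda = 2.4247e-12 * (1 - cos(136.2 deg))
= 2.4247e-12 * 1.72176
= 4.1748e-12 m = 0.004175 nm
lambda' = 0.0501 + 0.004175
= 0.054275 nm

0.054275


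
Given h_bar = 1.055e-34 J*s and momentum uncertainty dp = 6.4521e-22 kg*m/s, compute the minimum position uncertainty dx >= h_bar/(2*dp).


dx = h_bar / (2 * dp)
= 1.055e-34 / (2 * 6.4521e-22)
= 1.055e-34 / 1.2904e-21
= 8.1756e-14 m

8.1756e-14


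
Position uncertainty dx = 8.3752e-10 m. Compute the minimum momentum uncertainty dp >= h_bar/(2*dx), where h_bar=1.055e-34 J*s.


dp = h_bar / (2 * dx)
= 1.055e-34 / (2 * 8.3752e-10)
= 1.055e-34 / 1.6750e-09
= 6.2984e-26 kg*m/s

6.2984e-26


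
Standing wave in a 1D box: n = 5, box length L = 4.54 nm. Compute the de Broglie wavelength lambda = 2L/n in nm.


lambda = 2L / n
= 2 * 4.54 / 5
= 9.08 / 5
= 1.816 nm

1.816


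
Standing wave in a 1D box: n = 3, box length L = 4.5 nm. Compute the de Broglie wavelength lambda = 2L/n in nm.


lambda = 2L / n
= 2 * 4.5 / 3
= 9.0 / 3
= 3.0 nm

3.0


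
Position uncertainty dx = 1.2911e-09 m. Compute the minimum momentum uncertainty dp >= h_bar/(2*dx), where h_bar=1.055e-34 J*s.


dp = h_bar / (2 * dx)
= 1.055e-34 / (2 * 1.2911e-09)
= 1.055e-34 / 2.5822e-09
= 4.0857e-26 kg*m/s

4.0857e-26


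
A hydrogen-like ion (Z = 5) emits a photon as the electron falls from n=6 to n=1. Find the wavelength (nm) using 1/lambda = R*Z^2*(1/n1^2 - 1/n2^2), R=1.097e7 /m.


1/lambda = R * Z^2 * (1/n1^2 - 1/n2^2)
= 1.097e7 * 5^2 * (1/1^2 - 1/6^2)
= 1.097e7 * 25 * (1.0 - 0.027778)
= 2.6663e+08 /m
lambda = 1 / 2.6663e+08
= 3.7505 nm

3.7505


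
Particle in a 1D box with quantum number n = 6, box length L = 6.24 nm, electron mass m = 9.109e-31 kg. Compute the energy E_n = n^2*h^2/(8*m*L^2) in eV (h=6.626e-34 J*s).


E = n^2 * h^2 / (8 * m * L^2)
= 6^2 * (6.626e-34)^2 / (8 * 9.109e-31 * (6.24e-9)^2)
= 36 * 4.3904e-67 / (8 * 9.109e-31 * 3.8938e-17)
= 5.5703e-20 J
= 0.3477 eV

0.3477


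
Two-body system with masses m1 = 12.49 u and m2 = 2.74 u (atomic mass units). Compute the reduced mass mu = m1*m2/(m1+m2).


mu = m1 * m2 / (m1 + m2)
= 12.49 * 2.74 / (12.49 + 2.74)
= 34.2226 / 15.23
= 2.2471 u

2.2471


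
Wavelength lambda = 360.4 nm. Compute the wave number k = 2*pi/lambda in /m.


k = 2 * pi / lambda
= 6.2832 / (360.4e-9)
= 6.2832 / 3.6040e-07
= 1.7434e+07 /m

1.7434e+07


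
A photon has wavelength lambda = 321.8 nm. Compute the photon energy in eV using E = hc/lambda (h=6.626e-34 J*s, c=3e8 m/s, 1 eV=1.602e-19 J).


E = hc / lambda
= (6.626e-34)(3e8) / (321.8e-9)
= 1.9878e-25 / 3.2180e-07
= 6.1771e-19 J
Converting to eV: 6.1771e-19 / 1.602e-19
= 3.8559 eV

3.8559


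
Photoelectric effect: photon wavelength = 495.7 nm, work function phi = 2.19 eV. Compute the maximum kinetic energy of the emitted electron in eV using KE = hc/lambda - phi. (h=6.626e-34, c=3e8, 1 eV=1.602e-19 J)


E_photon = hc / lambda
= (6.626e-34)(3e8) / (495.7e-9)
= 4.0101e-19 J
= 2.5032 eV
KE = E_photon - phi
= 2.5032 - 2.19
= 0.3132 eV

0.3132


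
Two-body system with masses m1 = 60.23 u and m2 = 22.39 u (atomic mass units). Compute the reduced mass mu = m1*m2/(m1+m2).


mu = m1 * m2 / (m1 + m2)
= 60.23 * 22.39 / (60.23 + 22.39)
= 1348.5497 / 82.62
= 16.3223 u

16.3223


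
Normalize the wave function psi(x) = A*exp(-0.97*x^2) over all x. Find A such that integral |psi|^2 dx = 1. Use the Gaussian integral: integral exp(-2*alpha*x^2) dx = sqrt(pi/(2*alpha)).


integral |psi|^2 dx = A^2 * sqrt(pi/(2*alpha)) = 1
A^2 = sqrt(2*alpha/pi)
= sqrt(2 * 0.97 / pi)
= 0.785825
A = sqrt(0.785825)
= 0.8865

0.8865


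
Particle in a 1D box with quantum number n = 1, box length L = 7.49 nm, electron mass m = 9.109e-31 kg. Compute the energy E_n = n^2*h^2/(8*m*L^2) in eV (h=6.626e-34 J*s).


E = n^2 * h^2 / (8 * m * L^2)
= 1^2 * (6.626e-34)^2 / (8 * 9.109e-31 * (7.49e-9)^2)
= 1 * 4.3904e-67 / (8 * 9.109e-31 * 5.6100e-17)
= 1.0739e-21 J
= 0.0067 eV

0.0067


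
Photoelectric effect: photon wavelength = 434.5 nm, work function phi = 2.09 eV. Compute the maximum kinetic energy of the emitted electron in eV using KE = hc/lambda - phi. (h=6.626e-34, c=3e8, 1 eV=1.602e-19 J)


E_photon = hc / lambda
= (6.626e-34)(3e8) / (434.5e-9)
= 4.5749e-19 J
= 2.8558 eV
KE = E_photon - phi
= 2.8558 - 2.09
= 0.7658 eV

0.7658


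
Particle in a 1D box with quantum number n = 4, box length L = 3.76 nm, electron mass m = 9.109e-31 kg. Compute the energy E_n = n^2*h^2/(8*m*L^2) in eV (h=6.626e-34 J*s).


E = n^2 * h^2 / (8 * m * L^2)
= 4^2 * (6.626e-34)^2 / (8 * 9.109e-31 * (3.76e-9)^2)
= 16 * 4.3904e-67 / (8 * 9.109e-31 * 1.4138e-17)
= 6.8185e-20 J
= 0.4256 eV

0.4256


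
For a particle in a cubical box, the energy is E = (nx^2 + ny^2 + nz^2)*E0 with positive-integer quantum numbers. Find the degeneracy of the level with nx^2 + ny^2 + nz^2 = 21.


Enumerate all (nx, ny, nz) with nx^2 + ny^2 + nz^2 = 21:
(1,2,4)
(1,4,2)
(2,1,4)
(2,4,1)
(4,1,2)
(4,2,1)
Total degeneracy = 6

6


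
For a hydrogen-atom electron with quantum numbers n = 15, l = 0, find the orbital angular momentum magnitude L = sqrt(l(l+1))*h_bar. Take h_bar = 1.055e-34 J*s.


L = sqrt(l*(l+1)) * h_bar
= sqrt(0 * 1) * 1.055e-34
= sqrt(0) * 1.055e-34
= 0.0 * 1.055e-34
= 0.0000e+00 J*s

0.0000e+00


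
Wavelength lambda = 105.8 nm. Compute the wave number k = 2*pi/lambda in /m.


k = 2 * pi / lambda
= 6.2832 / (105.8e-9)
= 6.2832 / 1.0580e-07
= 5.9387e+07 /m

5.9387e+07


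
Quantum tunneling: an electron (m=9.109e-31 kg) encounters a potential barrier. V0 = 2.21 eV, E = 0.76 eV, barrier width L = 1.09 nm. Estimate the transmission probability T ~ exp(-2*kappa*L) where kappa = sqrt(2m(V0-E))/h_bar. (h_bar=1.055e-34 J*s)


V0 - E = 1.45 eV = 2.3229e-19 J
kappa = sqrt(2 * m * (V0-E)) / h_bar
= sqrt(2 * 9.109e-31 * 2.3229e-19) / 1.055e-34
= 6.1661e+09 /m
2*kappa*L = 2 * 6.1661e+09 * 1.09e-9
= 13.4422
T = exp(-13.4422) = 1.452567e-06

1.452567e-06


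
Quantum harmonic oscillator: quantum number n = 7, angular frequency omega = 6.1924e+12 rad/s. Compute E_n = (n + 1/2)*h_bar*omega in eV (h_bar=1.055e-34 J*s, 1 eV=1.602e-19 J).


E = (n + 1/2) * h_bar * omega
= (7 + 0.5) * 1.055e-34 * 6.1924e+12
= 7.5 * 6.5330e-22
= 4.8997e-21 J
= 0.0306 eV

0.0306


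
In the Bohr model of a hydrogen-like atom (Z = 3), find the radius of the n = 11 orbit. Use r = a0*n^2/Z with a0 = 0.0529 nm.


r = a0 * n^2 / Z
= 0.0529 * 11^2 / 3
= 0.0529 * 121 / 3
= 2.1336 nm

2.1336


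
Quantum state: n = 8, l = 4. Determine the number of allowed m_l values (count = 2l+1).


m_l ranges from -l to +l in integer steps
So m_l goes from -4 to +4
Count = 2l + 1 = 2*4 + 1
= 9

9


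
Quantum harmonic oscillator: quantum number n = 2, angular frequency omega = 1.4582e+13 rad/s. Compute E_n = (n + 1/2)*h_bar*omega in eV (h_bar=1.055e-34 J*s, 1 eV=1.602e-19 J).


E = (n + 1/2) * h_bar * omega
= (2 + 0.5) * 1.055e-34 * 1.4582e+13
= 2.5 * 1.5384e-21
= 3.8460e-21 J
= 0.024 eV

0.024


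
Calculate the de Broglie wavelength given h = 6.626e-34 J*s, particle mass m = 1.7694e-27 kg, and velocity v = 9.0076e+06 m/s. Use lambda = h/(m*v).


lambda = h / (m * v)
= 6.626e-34 / (1.7694e-27 * 9.0076e+06)
= 6.626e-34 / 1.5938e-20
= 4.1573e-14 m

4.1573e-14


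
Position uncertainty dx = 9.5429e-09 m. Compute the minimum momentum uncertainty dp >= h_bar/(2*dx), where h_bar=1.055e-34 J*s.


dp = h_bar / (2 * dx)
= 1.055e-34 / (2 * 9.5429e-09)
= 1.055e-34 / 1.9086e-08
= 5.5277e-27 kg*m/s

5.5277e-27


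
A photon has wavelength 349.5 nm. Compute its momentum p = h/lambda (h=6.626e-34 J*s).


p = h / lambda
= 6.626e-34 / (349.5e-9)
= 6.626e-34 / 3.4950e-07
= 1.8959e-27 kg*m/s

1.8959e-27


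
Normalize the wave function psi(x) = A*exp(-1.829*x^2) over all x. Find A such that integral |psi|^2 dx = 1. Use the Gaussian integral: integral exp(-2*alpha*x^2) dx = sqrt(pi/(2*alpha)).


integral |psi|^2 dx = A^2 * sqrt(pi/(2*alpha)) = 1
A^2 = sqrt(2*alpha/pi)
= sqrt(2 * 1.829 / pi)
= 1.079063
A = sqrt(1.079063)
= 1.0388

1.0388


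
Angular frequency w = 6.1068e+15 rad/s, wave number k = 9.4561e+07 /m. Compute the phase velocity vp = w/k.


vp = w / k
= 6.1068e+15 / 9.4561e+07
= 6.4581e+07 m/s

6.4581e+07


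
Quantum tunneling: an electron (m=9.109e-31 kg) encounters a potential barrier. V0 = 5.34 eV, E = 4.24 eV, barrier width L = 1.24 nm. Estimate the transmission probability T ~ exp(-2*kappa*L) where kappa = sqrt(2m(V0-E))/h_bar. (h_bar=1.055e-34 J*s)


V0 - E = 1.1 eV = 1.7622e-19 J
kappa = sqrt(2 * m * (V0-E)) / h_bar
= sqrt(2 * 9.109e-31 * 1.7622e-19) / 1.055e-34
= 5.3706e+09 /m
2*kappa*L = 2 * 5.3706e+09 * 1.24e-9
= 13.3192
T = exp(-13.3192) = 1.642699e-06

1.642699e-06


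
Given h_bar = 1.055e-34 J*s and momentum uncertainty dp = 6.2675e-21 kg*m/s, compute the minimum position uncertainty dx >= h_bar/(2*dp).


dx = h_bar / (2 * dp)
= 1.055e-34 / (2 * 6.2675e-21)
= 1.055e-34 / 1.2535e-20
= 8.4164e-15 m

8.4164e-15


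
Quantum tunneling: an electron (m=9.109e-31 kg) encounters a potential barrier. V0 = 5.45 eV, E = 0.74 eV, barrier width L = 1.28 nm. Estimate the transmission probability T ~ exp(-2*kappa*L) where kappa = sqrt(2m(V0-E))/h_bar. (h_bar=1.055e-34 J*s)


V0 - E = 4.71 eV = 7.5454e-19 J
kappa = sqrt(2 * m * (V0-E)) / h_bar
= sqrt(2 * 9.109e-31 * 7.5454e-19) / 1.055e-34
= 1.1113e+10 /m
2*kappa*L = 2 * 1.1113e+10 * 1.28e-9
= 28.4498
T = exp(-28.4498) = 4.409598e-13

4.409598e-13


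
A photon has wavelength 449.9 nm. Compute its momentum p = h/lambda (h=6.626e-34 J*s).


p = h / lambda
= 6.626e-34 / (449.9e-9)
= 6.626e-34 / 4.4990e-07
= 1.4728e-27 kg*m/s

1.4728e-27


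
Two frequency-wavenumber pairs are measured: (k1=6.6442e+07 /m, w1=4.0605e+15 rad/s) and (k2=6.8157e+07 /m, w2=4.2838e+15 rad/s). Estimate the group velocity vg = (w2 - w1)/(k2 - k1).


vg = (w2 - w1) / (k2 - k1)
= (4.2838e+15 - 4.0605e+15) / (6.8157e+07 - 6.6442e+07)
= 2.2330e+14 / 1.7150e+06
= 1.3020e+08 m/s

1.3020e+08


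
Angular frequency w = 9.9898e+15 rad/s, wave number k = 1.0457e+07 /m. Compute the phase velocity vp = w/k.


vp = w / k
= 9.9898e+15 / 1.0457e+07
= 9.5532e+08 m/s

9.5532e+08


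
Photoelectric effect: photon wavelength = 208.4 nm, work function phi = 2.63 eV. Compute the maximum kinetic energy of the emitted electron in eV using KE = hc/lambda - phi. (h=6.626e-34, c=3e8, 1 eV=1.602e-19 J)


E_photon = hc / lambda
= (6.626e-34)(3e8) / (208.4e-9)
= 9.5384e-19 J
= 5.954 eV
KE = E_photon - phi
= 5.954 - 2.63
= 3.324 eV

3.324


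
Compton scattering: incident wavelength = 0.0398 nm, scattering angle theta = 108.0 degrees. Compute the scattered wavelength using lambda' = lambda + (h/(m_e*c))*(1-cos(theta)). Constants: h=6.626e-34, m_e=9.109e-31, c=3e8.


Compton wavelength: h/(m_e*c) = 2.4247e-12 m
d_lambda = 2.4247e-12 * (1 - cos(108.0 deg))
= 2.4247e-12 * 1.309017
= 3.1740e-12 m = 0.003174 nm
lambda' = 0.0398 + 0.003174
= 0.042974 nm

0.042974


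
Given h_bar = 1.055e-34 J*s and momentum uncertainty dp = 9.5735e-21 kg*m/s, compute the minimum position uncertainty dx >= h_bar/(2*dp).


dx = h_bar / (2 * dp)
= 1.055e-34 / (2 * 9.5735e-21)
= 1.055e-34 / 1.9147e-20
= 5.5100e-15 m

5.5100e-15


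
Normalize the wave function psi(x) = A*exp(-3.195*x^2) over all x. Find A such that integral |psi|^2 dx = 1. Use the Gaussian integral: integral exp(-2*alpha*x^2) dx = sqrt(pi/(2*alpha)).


integral |psi|^2 dx = A^2 * sqrt(pi/(2*alpha)) = 1
A^2 = sqrt(2*alpha/pi)
= sqrt(2 * 3.195 / pi)
= 1.426184
A = sqrt(1.426184)
= 1.1942

1.1942


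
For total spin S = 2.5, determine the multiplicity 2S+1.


Spin multiplicity = 2S + 1
= 2 * 2.5 + 1
= 5.0 + 1
= 6

6


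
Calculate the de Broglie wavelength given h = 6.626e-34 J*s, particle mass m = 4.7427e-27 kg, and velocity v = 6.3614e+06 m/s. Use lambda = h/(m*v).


lambda = h / (m * v)
= 6.626e-34 / (4.7427e-27 * 6.3614e+06)
= 6.626e-34 / 3.0170e-20
= 2.1962e-14 m

2.1962e-14


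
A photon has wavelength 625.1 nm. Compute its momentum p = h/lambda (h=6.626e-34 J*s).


p = h / lambda
= 6.626e-34 / (625.1e-9)
= 6.626e-34 / 6.2510e-07
= 1.0600e-27 kg*m/s

1.0600e-27


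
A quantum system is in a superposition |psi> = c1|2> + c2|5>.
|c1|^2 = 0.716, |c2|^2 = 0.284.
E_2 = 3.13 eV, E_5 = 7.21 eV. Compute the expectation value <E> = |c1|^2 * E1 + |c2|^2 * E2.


<E> = |c1|^2 * E1 + |c2|^2 * E2
= 0.716 * 3.13 + 0.284 * 7.21
= 2.2411 + 2.0476
= 4.2887 eV

4.2887


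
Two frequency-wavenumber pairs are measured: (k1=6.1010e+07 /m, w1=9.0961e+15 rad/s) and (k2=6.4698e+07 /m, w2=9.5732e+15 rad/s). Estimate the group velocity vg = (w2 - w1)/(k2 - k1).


vg = (w2 - w1) / (k2 - k1)
= (9.5732e+15 - 9.0961e+15) / (6.4698e+07 - 6.1010e+07)
= 4.7710e+14 / 3.6880e+06
= 1.2937e+08 m/s

1.2937e+08


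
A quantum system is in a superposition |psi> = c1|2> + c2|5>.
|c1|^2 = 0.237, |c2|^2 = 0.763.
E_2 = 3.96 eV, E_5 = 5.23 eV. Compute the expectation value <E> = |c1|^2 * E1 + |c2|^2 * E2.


<E> = |c1|^2 * E1 + |c2|^2 * E2
= 0.237 * 3.96 + 0.763 * 5.23
= 0.9385 + 3.9905
= 4.929 eV

4.929


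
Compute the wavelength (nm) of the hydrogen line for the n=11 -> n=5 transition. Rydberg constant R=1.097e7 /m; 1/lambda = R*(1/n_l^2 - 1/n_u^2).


1/lambda = R * (1/n_l^2 - 1/n_u^2)
= 1.097e7 * (1/5^2 - 1/11^2)
= 1.097e7 * (0.04 - 0.008264)
= 1.097e7 * 0.031736
= 3.4814e+05 /m
lambda = 1 / 3.4814e+05 = 2872.4172 nm

2872.4172


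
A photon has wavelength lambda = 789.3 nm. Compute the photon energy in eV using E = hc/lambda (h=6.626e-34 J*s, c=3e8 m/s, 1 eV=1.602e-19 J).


E = hc / lambda
= (6.626e-34)(3e8) / (789.3e-9)
= 1.9878e-25 / 7.8930e-07
= 2.5184e-19 J
Converting to eV: 2.5184e-19 / 1.602e-19
= 1.5721 eV

1.5721


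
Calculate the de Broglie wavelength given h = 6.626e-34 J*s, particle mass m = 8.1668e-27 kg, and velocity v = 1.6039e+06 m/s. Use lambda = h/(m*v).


lambda = h / (m * v)
= 6.626e-34 / (8.1668e-27 * 1.6039e+06)
= 6.626e-34 / 1.3099e-20
= 5.0585e-14 m

5.0585e-14


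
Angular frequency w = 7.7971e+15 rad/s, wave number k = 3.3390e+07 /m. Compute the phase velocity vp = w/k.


vp = w / k
= 7.7971e+15 / 3.3390e+07
= 2.3352e+08 m/s

2.3352e+08


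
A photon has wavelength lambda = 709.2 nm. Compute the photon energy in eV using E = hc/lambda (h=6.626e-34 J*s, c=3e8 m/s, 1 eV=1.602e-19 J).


E = hc / lambda
= (6.626e-34)(3e8) / (709.2e-9)
= 1.9878e-25 / 7.0920e-07
= 2.8029e-19 J
Converting to eV: 2.8029e-19 / 1.602e-19
= 1.7496 eV

1.7496


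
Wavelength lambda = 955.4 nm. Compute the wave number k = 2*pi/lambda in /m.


k = 2 * pi / lambda
= 6.2832 / (955.4e-9)
= 6.2832 / 9.5540e-07
= 6.5765e+06 /m

6.5765e+06


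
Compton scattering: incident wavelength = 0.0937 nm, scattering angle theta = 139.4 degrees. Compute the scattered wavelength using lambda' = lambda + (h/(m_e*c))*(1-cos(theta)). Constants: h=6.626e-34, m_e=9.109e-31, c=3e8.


Compton wavelength: h/(m_e*c) = 2.4247e-12 m
d_lambda = 2.4247e-12 * (1 - cos(139.4 deg))
= 2.4247e-12 * 1.759271
= 4.2657e-12 m = 0.004266 nm
lambda' = 0.0937 + 0.004266
= 0.097966 nm

0.097966


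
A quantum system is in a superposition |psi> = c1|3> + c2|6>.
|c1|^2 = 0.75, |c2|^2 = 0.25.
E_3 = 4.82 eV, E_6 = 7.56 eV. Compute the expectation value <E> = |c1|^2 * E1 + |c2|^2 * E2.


<E> = |c1|^2 * E1 + |c2|^2 * E2
= 0.75 * 4.82 + 0.25 * 7.56
= 3.615 + 1.89
= 5.505 eV

5.505


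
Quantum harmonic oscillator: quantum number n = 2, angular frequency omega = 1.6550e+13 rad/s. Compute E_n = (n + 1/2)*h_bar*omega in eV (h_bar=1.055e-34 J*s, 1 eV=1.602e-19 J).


E = (n + 1/2) * h_bar * omega
= (2 + 0.5) * 1.055e-34 * 1.6550e+13
= 2.5 * 1.7460e-21
= 4.3651e-21 J
= 0.0272 eV

0.0272


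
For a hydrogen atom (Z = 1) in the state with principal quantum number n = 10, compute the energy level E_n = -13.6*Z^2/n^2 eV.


E_n = -13.6 * Z^2 / n^2
= -13.6 * 1^2 / 10^2
= -13.6 * 1 / 100
= -0.136 eV

-0.136


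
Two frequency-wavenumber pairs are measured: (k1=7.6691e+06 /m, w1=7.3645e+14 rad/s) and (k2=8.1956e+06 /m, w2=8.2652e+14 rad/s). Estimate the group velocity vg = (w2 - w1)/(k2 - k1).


vg = (w2 - w1) / (k2 - k1)
= (8.2652e+14 - 7.3645e+14) / (8.1956e+06 - 7.6691e+06)
= 9.0070e+13 / 5.2650e+05
= 1.7107e+08 m/s

1.7107e+08


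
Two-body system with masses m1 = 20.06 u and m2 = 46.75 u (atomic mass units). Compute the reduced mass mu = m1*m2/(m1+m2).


mu = m1 * m2 / (m1 + m2)
= 20.06 * 46.75 / (20.06 + 46.75)
= 937.805 / 66.81
= 14.0369 u

14.0369


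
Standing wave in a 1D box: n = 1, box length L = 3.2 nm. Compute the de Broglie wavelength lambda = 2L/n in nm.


lambda = 2L / n
= 2 * 3.2 / 1
= 6.4 / 1
= 6.4 nm

6.4


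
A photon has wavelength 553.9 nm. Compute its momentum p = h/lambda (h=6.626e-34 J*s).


p = h / lambda
= 6.626e-34 / (553.9e-9)
= 6.626e-34 / 5.5390e-07
= 1.1962e-27 kg*m/s

1.1962e-27


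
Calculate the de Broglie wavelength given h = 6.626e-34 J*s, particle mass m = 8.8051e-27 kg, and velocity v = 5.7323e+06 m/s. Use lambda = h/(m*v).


lambda = h / (m * v)
= 6.626e-34 / (8.8051e-27 * 5.7323e+06)
= 6.626e-34 / 5.0473e-20
= 1.3128e-14 m

1.3128e-14


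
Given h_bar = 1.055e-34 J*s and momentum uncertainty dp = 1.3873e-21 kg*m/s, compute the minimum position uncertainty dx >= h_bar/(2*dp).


dx = h_bar / (2 * dp)
= 1.055e-34 / (2 * 1.3873e-21)
= 1.055e-34 / 2.7746e-21
= 3.8023e-14 m

3.8023e-14


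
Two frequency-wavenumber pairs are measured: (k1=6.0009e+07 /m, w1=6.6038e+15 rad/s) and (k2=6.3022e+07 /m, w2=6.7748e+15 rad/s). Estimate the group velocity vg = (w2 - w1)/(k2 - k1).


vg = (w2 - w1) / (k2 - k1)
= (6.7748e+15 - 6.6038e+15) / (6.3022e+07 - 6.0009e+07)
= 1.7100e+14 / 3.0130e+06
= 5.6754e+07 m/s

5.6754e+07


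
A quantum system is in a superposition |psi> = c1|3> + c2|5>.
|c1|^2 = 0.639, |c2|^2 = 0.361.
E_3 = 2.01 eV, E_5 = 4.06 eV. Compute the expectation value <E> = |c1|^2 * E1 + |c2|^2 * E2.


<E> = |c1|^2 * E1 + |c2|^2 * E2
= 0.639 * 2.01 + 0.361 * 4.06
= 1.2844 + 1.4657
= 2.75 eV

2.75


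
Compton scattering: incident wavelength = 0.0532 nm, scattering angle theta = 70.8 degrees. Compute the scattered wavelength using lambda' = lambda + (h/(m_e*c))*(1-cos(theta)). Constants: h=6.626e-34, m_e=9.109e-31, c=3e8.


Compton wavelength: h/(m_e*c) = 2.4247e-12 m
d_lambda = 2.4247e-12 * (1 - cos(70.8 deg))
= 2.4247e-12 * 0.671133
= 1.6273e-12 m = 0.001627 nm
lambda' = 0.0532 + 0.001627
= 0.054827 nm

0.054827


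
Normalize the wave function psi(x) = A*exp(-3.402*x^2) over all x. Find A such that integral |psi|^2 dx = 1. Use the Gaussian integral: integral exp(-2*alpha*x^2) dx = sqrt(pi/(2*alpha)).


integral |psi|^2 dx = A^2 * sqrt(pi/(2*alpha)) = 1
A^2 = sqrt(2*alpha/pi)
= sqrt(2 * 3.402 / pi)
= 1.471659
A = sqrt(1.471659)
= 1.2131

1.2131


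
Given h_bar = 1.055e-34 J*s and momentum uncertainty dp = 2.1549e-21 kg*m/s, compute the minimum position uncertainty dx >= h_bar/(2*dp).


dx = h_bar / (2 * dp)
= 1.055e-34 / (2 * 2.1549e-21)
= 1.055e-34 / 4.3098e-21
= 2.4479e-14 m

2.4479e-14


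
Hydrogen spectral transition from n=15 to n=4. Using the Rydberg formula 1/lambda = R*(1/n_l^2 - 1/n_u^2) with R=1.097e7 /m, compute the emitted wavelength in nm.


1/lambda = R * (1/n_l^2 - 1/n_u^2)
= 1.097e7 * (1/4^2 - 1/15^2)
= 1.097e7 * (0.0625 - 0.004444)
= 1.097e7 * 0.058056
= 6.3687e+05 /m
lambda = 1 / 6.3687e+05 = 1570.1805 nm

1570.1805


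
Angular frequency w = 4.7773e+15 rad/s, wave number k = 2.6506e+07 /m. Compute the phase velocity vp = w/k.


vp = w / k
= 4.7773e+15 / 2.6506e+07
= 1.8023e+08 m/s

1.8023e+08


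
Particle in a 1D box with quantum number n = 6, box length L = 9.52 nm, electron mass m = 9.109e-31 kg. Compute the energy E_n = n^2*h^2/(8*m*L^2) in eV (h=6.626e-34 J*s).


E = n^2 * h^2 / (8 * m * L^2)
= 6^2 * (6.626e-34)^2 / (8 * 9.109e-31 * (9.52e-9)^2)
= 36 * 4.3904e-67 / (8 * 9.109e-31 * 9.0630e-17)
= 2.3932e-20 J
= 0.1494 eV

0.1494


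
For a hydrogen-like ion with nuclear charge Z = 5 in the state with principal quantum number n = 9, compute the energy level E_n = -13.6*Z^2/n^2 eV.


E_n = -13.6 * Z^2 / n^2
= -13.6 * 5^2 / 9^2
= -13.6 * 25 / 81
= -4.1975 eV

-4.1975


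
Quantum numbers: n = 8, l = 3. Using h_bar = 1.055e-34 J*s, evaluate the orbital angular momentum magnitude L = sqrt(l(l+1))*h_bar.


L = sqrt(l*(l+1)) * h_bar
= sqrt(3 * 4) * 1.055e-34
= sqrt(12) * 1.055e-34
= 3.4641 * 1.055e-34
= 3.6546e-34 J*s

3.6546e-34


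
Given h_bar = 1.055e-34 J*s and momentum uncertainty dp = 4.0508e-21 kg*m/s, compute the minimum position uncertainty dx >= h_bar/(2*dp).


dx = h_bar / (2 * dp)
= 1.055e-34 / (2 * 4.0508e-21)
= 1.055e-34 / 8.1016e-21
= 1.3022e-14 m

1.3022e-14


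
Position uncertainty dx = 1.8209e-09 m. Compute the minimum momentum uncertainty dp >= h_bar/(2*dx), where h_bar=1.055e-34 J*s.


dp = h_bar / (2 * dx)
= 1.055e-34 / (2 * 1.8209e-09)
= 1.055e-34 / 3.6418e-09
= 2.8969e-26 kg*m/s

2.8969e-26


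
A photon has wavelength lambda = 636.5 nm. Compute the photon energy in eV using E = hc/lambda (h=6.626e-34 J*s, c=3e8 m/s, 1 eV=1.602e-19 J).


E = hc / lambda
= (6.626e-34)(3e8) / (636.5e-9)
= 1.9878e-25 / 6.3650e-07
= 3.1230e-19 J
Converting to eV: 3.1230e-19 / 1.602e-19
= 1.9494 eV

1.9494


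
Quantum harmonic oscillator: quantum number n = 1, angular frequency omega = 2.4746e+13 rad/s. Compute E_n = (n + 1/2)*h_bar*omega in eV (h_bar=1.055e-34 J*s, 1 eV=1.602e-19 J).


E = (n + 1/2) * h_bar * omega
= (1 + 0.5) * 1.055e-34 * 2.4746e+13
= 1.5 * 2.6107e-21
= 3.9161e-21 J
= 0.0244 eV

0.0244


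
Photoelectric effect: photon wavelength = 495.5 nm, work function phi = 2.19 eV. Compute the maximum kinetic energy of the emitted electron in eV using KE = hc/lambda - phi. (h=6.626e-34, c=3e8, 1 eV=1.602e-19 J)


E_photon = hc / lambda
= (6.626e-34)(3e8) / (495.5e-9)
= 4.0117e-19 J
= 2.5042 eV
KE = E_photon - phi
= 2.5042 - 2.19
= 0.3142 eV

0.3142


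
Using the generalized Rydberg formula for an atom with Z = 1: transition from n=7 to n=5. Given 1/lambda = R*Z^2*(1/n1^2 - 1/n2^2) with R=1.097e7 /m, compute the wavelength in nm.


1/lambda = R * Z^2 * (1/n1^2 - 1/n2^2)
= 1.097e7 * 1^2 * (1/5^2 - 1/7^2)
= 1.097e7 * 1 * (0.04 - 0.020408)
= 2.1492e+05 /m
lambda = 1 / 2.1492e+05
= 4652.8411 nm

4652.8411


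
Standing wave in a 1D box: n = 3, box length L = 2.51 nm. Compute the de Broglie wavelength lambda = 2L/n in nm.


lambda = 2L / n
= 2 * 2.51 / 3
= 5.02 / 3
= 1.6733 nm

1.6733


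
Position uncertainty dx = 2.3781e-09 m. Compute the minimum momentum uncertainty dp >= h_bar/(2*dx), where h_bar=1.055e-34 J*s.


dp = h_bar / (2 * dx)
= 1.055e-34 / (2 * 2.3781e-09)
= 1.055e-34 / 4.7562e-09
= 2.2182e-26 kg*m/s

2.2182e-26


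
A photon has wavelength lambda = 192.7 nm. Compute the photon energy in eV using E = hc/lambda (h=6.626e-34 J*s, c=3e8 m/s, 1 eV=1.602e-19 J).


E = hc / lambda
= (6.626e-34)(3e8) / (192.7e-9)
= 1.9878e-25 / 1.9270e-07
= 1.0316e-18 J
Converting to eV: 1.0316e-18 / 1.602e-19
= 6.4391 eV

6.4391


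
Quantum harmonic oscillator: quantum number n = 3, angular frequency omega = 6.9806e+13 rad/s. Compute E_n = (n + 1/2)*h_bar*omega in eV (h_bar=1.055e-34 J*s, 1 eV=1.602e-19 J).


E = (n + 1/2) * h_bar * omega
= (3 + 0.5) * 1.055e-34 * 6.9806e+13
= 3.5 * 7.3645e-21
= 2.5776e-20 J
= 0.1609 eV

0.1609
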